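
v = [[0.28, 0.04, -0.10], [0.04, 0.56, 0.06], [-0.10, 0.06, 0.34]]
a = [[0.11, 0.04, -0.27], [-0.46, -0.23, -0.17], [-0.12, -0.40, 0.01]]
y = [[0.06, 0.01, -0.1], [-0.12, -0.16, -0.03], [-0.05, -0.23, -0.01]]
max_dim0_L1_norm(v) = 0.66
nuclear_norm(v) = 1.18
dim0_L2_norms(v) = [0.3, 0.56, 0.36]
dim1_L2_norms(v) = [0.3, 0.56, 0.36]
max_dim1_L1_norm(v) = 0.66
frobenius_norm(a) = 0.74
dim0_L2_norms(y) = [0.14, 0.28, 0.1]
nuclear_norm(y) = 0.48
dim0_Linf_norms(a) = [0.46, 0.4, 0.27]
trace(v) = 1.18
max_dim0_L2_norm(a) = 0.49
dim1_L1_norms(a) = [0.42, 0.86, 0.53]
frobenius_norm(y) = 0.33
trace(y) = -0.11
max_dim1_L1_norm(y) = 0.31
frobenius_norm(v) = 0.73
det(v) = 0.05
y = a @ v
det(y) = -0.00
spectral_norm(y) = 0.30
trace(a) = -0.11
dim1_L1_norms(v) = [0.42, 0.66, 0.5]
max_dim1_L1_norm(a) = 0.86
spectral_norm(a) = 0.63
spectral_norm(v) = 0.58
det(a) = -0.05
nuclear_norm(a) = 1.19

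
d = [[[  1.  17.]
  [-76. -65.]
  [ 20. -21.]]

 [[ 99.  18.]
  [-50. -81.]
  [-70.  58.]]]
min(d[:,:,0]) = -76.0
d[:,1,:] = [[-76.0, -65.0], [-50.0, -81.0]]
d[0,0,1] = 17.0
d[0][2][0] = 20.0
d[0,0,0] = 1.0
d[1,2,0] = -70.0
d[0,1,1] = -65.0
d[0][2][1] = -21.0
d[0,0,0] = 1.0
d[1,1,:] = [-50.0, -81.0]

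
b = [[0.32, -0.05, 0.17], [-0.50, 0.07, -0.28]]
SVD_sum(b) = [[0.32,-0.05,0.18], [-0.50,0.07,-0.28]] + [[0.00, -0.0, -0.01], [0.00, -0.00, -0.00]]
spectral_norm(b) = 0.68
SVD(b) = [[-0.54, 0.84], [0.84, 0.54]] @ diag([0.6833964994348914, 0.008320129814878445]) @ [[-0.87, 0.13, -0.48], [0.33, -0.57, -0.75]]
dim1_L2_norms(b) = [0.37, 0.58]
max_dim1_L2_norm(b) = 0.58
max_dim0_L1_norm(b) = 0.82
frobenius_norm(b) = 0.68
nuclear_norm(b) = 0.69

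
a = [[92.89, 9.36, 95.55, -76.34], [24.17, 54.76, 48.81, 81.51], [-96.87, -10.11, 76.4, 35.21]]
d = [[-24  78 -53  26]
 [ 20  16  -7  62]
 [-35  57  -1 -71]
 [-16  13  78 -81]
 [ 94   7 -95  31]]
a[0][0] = 92.89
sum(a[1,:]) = 209.25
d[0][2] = -53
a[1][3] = 81.51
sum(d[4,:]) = 37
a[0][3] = -76.34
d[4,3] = 31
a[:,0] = [92.89, 24.17, -96.87]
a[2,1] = -10.11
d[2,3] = -71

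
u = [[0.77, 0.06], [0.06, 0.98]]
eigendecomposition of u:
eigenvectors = [[-0.97, -0.26], [0.26, -0.97]]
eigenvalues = [0.75, 1.0]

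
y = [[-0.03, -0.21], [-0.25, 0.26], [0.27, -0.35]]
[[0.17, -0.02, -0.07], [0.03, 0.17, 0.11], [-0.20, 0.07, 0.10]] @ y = [[-0.02, -0.02], [-0.01, -0.0], [0.02, 0.03]]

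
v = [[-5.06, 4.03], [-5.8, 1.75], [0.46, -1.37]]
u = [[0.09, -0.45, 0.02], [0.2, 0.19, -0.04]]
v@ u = [[0.35, 3.04, -0.26], [-0.17, 2.94, -0.19], [-0.23, -0.47, 0.06]]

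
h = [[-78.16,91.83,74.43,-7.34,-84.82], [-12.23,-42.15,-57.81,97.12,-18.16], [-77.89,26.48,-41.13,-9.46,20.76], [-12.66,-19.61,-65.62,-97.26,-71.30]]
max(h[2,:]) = 26.48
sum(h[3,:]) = -266.45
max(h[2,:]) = 26.48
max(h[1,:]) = 97.12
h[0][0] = -78.16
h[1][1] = -42.15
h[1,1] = -42.15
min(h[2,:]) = -77.89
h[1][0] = -12.23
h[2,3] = -9.46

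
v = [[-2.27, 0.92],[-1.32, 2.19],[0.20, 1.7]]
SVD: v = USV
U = [[-0.61, 0.66], [-0.72, -0.23], [-0.33, -0.72]]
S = [3.53, 1.74]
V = [[0.64, -0.76], [-0.76, -0.64]]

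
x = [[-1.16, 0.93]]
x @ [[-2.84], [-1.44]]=[[1.96]]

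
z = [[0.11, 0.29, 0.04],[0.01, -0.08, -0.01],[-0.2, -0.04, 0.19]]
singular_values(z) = [0.34, 0.25, 0.03]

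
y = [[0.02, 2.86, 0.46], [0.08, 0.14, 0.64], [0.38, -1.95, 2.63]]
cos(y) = [[0.89,  -0.23,  -0.88], [-0.08,  1.26,  -0.57], [-0.28,  1.41,  -0.9]]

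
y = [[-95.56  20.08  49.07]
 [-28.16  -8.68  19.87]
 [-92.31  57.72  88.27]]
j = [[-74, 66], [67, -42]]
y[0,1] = 20.08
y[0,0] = -95.56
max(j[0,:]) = 66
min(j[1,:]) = -42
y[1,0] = -28.16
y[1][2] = 19.87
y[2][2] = 88.27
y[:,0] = [-95.56, -28.16, -92.31]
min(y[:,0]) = -95.56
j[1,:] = [67, -42]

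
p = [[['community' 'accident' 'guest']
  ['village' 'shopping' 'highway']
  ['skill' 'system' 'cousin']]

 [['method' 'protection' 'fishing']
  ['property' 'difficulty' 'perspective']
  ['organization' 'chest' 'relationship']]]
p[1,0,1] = 'protection'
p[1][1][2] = 'perspective'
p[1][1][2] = 'perspective'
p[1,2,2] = 'relationship'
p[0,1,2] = 'highway'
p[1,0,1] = 'protection'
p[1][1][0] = 'property'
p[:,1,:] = [['village', 'shopping', 'highway'], ['property', 'difficulty', 'perspective']]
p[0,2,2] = 'cousin'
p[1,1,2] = 'perspective'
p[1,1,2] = 'perspective'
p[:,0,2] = ['guest', 'fishing']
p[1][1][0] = 'property'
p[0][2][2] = 'cousin'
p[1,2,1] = 'chest'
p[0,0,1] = 'accident'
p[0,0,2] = 'guest'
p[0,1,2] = 'highway'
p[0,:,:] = [['community', 'accident', 'guest'], ['village', 'shopping', 'highway'], ['skill', 'system', 'cousin']]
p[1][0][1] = 'protection'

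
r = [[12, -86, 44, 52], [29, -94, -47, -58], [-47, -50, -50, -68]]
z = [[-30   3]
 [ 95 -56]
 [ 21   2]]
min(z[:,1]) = -56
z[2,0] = 21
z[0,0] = -30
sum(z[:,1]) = -51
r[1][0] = 29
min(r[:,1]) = -94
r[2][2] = -50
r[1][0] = 29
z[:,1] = [3, -56, 2]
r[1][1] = -94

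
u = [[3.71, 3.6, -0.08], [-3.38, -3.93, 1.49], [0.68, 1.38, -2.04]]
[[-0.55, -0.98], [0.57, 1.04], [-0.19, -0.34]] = u @ [[-0.06, -0.1],[-0.09, -0.17],[0.01, 0.02]]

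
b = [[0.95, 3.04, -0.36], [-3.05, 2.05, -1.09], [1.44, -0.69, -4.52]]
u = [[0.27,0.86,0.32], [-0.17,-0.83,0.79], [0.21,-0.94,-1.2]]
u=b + [[-0.68, -2.18, 0.68], [2.88, -2.88, 1.88], [-1.23, -0.25, 3.32]]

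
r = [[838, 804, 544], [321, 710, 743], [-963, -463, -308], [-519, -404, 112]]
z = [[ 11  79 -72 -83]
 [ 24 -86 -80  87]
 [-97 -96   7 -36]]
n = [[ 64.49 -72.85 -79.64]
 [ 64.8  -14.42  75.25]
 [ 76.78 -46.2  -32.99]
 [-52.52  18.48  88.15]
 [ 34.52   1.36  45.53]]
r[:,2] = [544, 743, -308, 112]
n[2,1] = -46.2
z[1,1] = -86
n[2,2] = -32.99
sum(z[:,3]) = -32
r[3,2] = 112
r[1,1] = 710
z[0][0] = 11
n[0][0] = 64.49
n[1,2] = 75.25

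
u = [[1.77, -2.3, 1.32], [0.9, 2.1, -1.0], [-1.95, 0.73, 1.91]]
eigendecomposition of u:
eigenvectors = [[-0.66+0.00j, -0.66-0.00j, 0.41+0.00j], [(0.23+0.34j), 0.23-0.34j, 0.51+0.00j], [(0.18-0.6j), (0.18+0.6j), 0.76+0.00j]]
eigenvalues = [(2.22+2.37j), (2.22-2.37j), (1.34+0j)]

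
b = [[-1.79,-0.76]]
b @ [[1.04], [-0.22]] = [[-1.69]]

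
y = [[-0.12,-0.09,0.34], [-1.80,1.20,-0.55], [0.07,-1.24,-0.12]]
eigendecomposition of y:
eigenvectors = [[0.13+0.00j, 0.17+0.39j, 0.17-0.39j], [(-0.84+0j), -0.20+0.36j, -0.20-0.36j], [(0.53+0j), (-0.81+0j), -0.81-0.00j]]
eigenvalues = [(1.84+0j), (-0.44+0.52j), (-0.44-0.52j)]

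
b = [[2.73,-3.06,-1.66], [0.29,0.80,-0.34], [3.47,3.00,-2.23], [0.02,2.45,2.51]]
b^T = [[2.73, 0.29, 3.47, 0.02], [-3.06, 0.80, 3.00, 2.45], [-1.66, -0.34, -2.23, 2.51]]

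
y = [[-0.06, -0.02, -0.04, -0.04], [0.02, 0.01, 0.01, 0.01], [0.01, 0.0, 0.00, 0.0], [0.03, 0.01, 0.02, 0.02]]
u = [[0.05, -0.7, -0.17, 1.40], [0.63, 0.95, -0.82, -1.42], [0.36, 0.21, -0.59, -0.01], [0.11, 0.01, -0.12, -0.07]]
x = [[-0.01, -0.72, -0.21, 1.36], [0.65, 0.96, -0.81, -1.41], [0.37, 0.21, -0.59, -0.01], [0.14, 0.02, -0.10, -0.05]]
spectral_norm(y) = 0.10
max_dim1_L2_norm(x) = 2.0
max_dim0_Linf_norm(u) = 1.42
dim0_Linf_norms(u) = [0.63, 0.95, 0.82, 1.42]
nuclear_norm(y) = 0.11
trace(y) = -0.03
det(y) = 0.00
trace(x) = 0.31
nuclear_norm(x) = 3.58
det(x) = -0.01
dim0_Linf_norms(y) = [0.06, 0.02, 0.04, 0.04]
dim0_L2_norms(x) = [0.76, 1.22, 1.03, 1.96]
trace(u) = 0.34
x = y + u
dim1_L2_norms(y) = [0.08, 0.03, 0.01, 0.04]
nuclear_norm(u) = 3.56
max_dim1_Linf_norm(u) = 1.42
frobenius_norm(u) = 2.65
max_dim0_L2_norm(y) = 0.07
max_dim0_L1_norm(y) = 0.12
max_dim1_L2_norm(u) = 2.0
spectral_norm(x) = 2.43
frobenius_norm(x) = 2.64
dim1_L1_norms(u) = [2.32, 3.82, 1.17, 0.31]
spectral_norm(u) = 2.44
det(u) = 0.00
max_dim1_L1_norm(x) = 3.83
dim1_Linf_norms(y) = [0.06, 0.02, 0.01, 0.03]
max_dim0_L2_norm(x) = 1.96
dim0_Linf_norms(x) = [0.65, 0.96, 0.81, 1.41]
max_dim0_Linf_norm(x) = 1.41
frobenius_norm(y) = 0.10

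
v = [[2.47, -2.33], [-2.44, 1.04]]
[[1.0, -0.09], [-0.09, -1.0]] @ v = [[2.69, -2.42], [2.22, -0.83]]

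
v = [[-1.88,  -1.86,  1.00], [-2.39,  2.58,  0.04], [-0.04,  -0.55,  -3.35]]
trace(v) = -2.65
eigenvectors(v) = [[(0.34+0j), (-0.82+0j), (-0.82-0j)], [-0.94+0.00j, -0.35-0.02j, -0.35+0.02j], [0.07+0.00j, (0.31-0.35j), 0.31+0.35j]]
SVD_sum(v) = [[-0.49, 0.41, 0.61],  [-1.4, 1.16, 1.76],  [1.42, -1.17, -1.78]] + [[0.39, -0.99, 0.97], [-0.66, 1.65, -1.61], [-0.52, 1.30, -1.27]] + [[-1.78,-1.28,-0.58], [-0.33,-0.24,-0.11], [-0.94,-0.67,-0.31]]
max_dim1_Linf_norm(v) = 3.35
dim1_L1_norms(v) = [4.74, 5.01, 3.94]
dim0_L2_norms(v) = [3.04, 3.23, 3.5]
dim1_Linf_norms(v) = [1.88, 2.58, 3.35]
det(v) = 32.52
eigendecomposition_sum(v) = [[(0.48+0j), (-1.07+0j), (0.06+0j)], [-1.32+0.00j, (2.95-0j), -0.18+0.00j], [0.10+0.00j, -0.23+0.00j, (0.01+0j)]] + [[-1.18+1.22j, -0.39+0.72j, 0.47+3.54j], [(-0.53+0.49j), (-0.19+0.3j), (0.11+1.52j)], [(-0.07-0.96j), (-0.16-0.44j), (-1.68-1.14j)]] + [[-1.18-1.22j, -0.39-0.72j, 0.47-3.54j], [(-0.53-0.49j), -0.19-0.30j, 0.11-1.52j], [-0.07+0.96j, -0.16+0.44j, -1.68+1.14j]]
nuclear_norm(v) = 9.68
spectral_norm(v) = 3.71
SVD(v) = [[-0.24, -0.43, -0.87], [-0.68, 0.71, -0.16], [0.69, 0.56, -0.46]] @ diag([3.7079076550610055, 3.3744210838861863, 2.5991158439293103]) @ [[0.55,  -0.46,  -0.7], [-0.27,  0.69,  -0.67], [0.79,  0.56,  0.26]]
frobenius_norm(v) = 5.65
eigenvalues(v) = [(3.45+0j), (-3.05+0.38j), (-3.05-0.38j)]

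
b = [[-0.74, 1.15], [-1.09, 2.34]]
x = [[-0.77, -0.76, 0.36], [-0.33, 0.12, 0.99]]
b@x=[[0.19, 0.7, 0.87],[0.07, 1.11, 1.92]]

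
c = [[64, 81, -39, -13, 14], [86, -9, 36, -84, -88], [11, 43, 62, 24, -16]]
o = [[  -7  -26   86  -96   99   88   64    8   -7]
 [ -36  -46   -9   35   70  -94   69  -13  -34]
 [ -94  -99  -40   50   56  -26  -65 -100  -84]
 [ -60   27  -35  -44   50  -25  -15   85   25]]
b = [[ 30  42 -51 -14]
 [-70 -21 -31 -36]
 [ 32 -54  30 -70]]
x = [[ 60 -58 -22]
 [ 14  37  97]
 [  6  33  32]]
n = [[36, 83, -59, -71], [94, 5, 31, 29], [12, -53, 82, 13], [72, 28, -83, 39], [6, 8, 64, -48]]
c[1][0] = 86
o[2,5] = -26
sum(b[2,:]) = -62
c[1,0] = 86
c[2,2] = 62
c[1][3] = -84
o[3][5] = -25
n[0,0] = 36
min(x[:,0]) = 6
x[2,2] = 32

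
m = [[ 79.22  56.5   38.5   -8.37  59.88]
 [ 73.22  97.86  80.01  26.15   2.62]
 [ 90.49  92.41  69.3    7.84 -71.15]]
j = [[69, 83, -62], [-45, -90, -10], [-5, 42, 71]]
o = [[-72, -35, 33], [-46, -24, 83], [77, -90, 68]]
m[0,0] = 79.22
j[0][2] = -62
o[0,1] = -35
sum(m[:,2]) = 187.81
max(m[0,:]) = 79.22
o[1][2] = 83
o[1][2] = 83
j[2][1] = 42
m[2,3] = 7.84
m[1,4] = 2.62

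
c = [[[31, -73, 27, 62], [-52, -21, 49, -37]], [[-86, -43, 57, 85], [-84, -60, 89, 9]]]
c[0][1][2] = 49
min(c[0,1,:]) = -52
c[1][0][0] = -86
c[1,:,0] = [-86, -84]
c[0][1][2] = 49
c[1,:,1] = [-43, -60]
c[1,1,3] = 9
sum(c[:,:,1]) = -197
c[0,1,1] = -21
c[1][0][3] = 85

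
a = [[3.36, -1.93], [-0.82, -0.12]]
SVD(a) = [[-0.99, 0.17], [0.17, 0.99]] @ diag([3.9301396297080613, 0.5052746688665383]) @ [[-0.88, 0.48], [-0.48, -0.88]]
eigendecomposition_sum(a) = [[3.41, -1.69], [-0.72, 0.36]] + [[-0.05, -0.24], [-0.1, -0.48]]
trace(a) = 3.24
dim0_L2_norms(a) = [3.46, 1.93]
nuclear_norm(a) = 4.44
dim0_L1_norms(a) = [4.18, 2.05]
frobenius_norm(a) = 3.96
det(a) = -1.99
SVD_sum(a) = [[3.40, -1.86], [-0.58, 0.32]] + [[-0.04, -0.07], [-0.24, -0.44]]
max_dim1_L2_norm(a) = 3.87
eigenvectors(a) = [[0.98, 0.44], [-0.21, 0.90]]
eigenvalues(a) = [3.77, -0.53]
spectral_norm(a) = 3.93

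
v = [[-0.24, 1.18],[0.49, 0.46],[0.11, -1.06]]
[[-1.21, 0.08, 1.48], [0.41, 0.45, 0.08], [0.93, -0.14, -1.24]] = v @ [[1.51,0.72,-0.85], [-0.72,0.21,1.08]]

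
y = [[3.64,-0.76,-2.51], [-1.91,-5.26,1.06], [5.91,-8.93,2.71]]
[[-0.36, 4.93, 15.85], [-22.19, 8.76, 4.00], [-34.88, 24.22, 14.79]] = y @ [[0.36, 1.01, 1.26], [3.98, -2.01, -2.00], [-0.54, 0.11, -3.88]]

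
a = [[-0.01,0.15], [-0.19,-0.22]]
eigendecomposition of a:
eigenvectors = [[-0.41-0.52j, (-0.41+0.52j)], [(0.75+0j), (0.75-0j)]]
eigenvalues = [(-0.12+0.13j), (-0.12-0.13j)]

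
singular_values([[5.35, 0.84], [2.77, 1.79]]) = [6.23, 1.16]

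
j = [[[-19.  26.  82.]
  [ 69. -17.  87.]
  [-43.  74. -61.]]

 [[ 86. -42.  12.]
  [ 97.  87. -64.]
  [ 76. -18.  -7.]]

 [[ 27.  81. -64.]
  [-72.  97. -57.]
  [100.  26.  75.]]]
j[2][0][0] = 27.0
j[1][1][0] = 97.0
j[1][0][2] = 12.0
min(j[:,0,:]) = -64.0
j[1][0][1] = -42.0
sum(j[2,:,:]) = 213.0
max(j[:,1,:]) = 97.0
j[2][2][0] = 100.0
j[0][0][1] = 26.0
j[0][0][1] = 26.0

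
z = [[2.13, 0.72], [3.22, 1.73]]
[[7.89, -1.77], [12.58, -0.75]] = z @ [[3.36, -1.84],[1.02, 2.99]]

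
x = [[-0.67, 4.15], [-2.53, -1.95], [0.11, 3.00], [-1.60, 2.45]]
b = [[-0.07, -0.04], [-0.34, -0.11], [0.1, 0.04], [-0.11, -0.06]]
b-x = [[0.6,-4.19], [2.19,1.84], [-0.01,-2.96], [1.49,-2.51]]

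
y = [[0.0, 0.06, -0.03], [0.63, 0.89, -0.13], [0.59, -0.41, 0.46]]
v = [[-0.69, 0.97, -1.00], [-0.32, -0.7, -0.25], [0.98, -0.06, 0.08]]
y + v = [[-0.69,1.03,-1.03],  [0.31,0.19,-0.38],  [1.57,-0.47,0.54]]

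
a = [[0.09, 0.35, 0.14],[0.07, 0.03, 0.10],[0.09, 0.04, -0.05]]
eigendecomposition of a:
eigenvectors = [[(0.89+0j), (-0.32+0.56j), (-0.32-0.56j)],[0.36+0.00j, (-0.17-0.36j), (-0.17+0.36j)],[(0.29+0j), (0.65+0j), (0.65-0j)]]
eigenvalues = [(0.28+0j), (-0.1+0.05j), (-0.1-0.05j)]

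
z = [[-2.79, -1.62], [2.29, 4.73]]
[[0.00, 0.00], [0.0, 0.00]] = z @[[-0.0,  -0.0], [0.0,  0.0]]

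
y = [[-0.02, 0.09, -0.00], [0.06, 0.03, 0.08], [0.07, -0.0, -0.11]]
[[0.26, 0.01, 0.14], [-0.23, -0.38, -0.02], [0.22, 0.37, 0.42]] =y @ [[-1.33,-0.99,2.05], [2.58,-0.12,1.99], [-2.81,-3.98,-2.51]]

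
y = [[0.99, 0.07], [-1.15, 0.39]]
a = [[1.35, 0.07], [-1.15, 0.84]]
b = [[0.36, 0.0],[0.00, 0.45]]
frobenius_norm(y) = 1.57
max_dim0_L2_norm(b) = 0.45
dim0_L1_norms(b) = [0.36, 0.45]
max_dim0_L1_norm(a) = 2.5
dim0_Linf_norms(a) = [1.35, 0.84]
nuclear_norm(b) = 0.81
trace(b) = 0.81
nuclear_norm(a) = 2.51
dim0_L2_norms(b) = [0.36, 0.45]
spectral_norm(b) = 0.45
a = y + b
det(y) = 0.47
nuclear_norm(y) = 1.84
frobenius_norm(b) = 0.58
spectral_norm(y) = 1.54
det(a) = 1.21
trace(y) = 1.38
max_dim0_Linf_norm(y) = 1.15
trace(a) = 2.19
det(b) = 0.16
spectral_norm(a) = 1.85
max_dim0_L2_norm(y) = 1.52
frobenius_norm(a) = 1.96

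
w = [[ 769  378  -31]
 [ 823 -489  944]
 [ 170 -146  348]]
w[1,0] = 823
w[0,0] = 769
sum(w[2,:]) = 372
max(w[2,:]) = 348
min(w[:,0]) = 170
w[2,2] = 348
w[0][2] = -31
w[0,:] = [769, 378, -31]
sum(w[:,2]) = 1261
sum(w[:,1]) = -257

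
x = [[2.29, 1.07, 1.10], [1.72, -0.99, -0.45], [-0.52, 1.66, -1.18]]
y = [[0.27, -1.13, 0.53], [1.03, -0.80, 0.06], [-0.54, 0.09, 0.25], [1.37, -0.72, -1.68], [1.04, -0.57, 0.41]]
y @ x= [[-1.60, 2.29, 0.18], [0.95, 1.99, 1.42], [-1.21, -0.25, -0.93], [2.77, -0.61, 3.81], [1.19, 2.36, 0.92]]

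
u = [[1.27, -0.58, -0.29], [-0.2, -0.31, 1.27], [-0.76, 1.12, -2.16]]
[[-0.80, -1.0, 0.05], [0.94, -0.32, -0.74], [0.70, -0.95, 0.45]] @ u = [[-0.85,  0.83,  -1.15], [1.82,  -1.27,  0.92], [0.74,  0.39,  -2.38]]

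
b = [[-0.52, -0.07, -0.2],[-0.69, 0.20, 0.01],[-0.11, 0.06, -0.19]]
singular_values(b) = [0.89, 0.26, 0.14]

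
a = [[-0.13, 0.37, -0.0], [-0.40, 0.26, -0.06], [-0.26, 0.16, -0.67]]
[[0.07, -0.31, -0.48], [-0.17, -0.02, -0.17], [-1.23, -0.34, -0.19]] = a @ [[0.36, -0.76, -0.57], [0.32, -1.11, -1.50], [1.77, 0.54, 0.14]]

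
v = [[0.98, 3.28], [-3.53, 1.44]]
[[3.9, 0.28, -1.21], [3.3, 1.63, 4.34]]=v@[[-0.40, -0.38, -1.23], [1.31, 0.2, -0.0]]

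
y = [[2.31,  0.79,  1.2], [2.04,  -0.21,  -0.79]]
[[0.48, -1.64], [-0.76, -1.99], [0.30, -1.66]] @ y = [[-2.24, 0.72, 1.87], [-5.82, -0.18, 0.66], [-2.69, 0.59, 1.67]]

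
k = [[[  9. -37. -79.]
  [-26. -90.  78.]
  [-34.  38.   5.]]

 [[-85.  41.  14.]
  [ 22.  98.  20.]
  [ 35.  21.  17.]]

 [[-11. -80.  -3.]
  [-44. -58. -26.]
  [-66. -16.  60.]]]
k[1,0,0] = -85.0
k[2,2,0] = -66.0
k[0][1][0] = -26.0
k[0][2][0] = -34.0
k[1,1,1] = 98.0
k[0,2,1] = 38.0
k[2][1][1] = -58.0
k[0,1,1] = -90.0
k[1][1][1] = 98.0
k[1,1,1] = 98.0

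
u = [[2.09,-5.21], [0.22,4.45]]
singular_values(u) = [7.01, 1.49]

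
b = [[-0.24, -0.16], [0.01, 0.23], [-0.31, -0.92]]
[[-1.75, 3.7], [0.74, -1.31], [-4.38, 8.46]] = b@[[5.31,  -11.97], [2.97,  -5.16]]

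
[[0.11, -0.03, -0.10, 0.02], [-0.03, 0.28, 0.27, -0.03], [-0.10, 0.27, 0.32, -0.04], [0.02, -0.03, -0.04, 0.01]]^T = [[0.11, -0.03, -0.10, 0.02], [-0.03, 0.28, 0.27, -0.03], [-0.10, 0.27, 0.32, -0.04], [0.02, -0.03, -0.04, 0.01]]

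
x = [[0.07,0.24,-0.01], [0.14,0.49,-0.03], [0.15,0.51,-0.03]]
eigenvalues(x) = [0.53, -0.0, 0.0]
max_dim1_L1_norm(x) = 0.69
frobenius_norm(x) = 0.78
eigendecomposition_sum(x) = [[0.07,0.24,-0.01], [0.14,0.49,-0.03], [0.15,0.51,-0.03]] + [[-0.0, -0.00, 0.0],[0.0, 0.0, -0.00],[0.00, 0.00, -0.0]] + [[0.00, -0.00, 0.0], [-0.00, 0.0, -0.00], [0.0, -0.00, 0.00]]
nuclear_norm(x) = 0.79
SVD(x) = [[-0.32, 0.87, -0.38], [-0.66, -0.5, -0.57], [-0.68, 0.07, 0.73]] @ diag([0.7788925749937058, 0.004417571912113839, 0.002615660160589126]) @ [[-0.28, -0.96, 0.06], [0.33, -0.04, 0.94], [0.90, -0.28, -0.33]]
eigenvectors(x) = [[-0.33, -0.63, 0.75], [-0.65, 0.22, -0.18], [-0.68, 0.74, 0.64]]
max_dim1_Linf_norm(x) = 0.51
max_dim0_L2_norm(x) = 0.75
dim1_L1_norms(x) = [0.32, 0.66, 0.69]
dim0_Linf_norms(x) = [0.15, 0.51, 0.03]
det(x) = -0.00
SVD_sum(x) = [[0.07, 0.24, -0.01], [0.14, 0.49, -0.03], [0.15, 0.51, -0.03]] + [[0.0, -0.00, 0.0], [-0.00, 0.00, -0.0], [0.00, -0.00, 0.0]] + [[-0.0, 0.0, 0.00], [-0.0, 0.0, 0.0], [0.00, -0.0, -0.0]]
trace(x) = 0.53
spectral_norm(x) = 0.78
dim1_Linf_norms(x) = [0.24, 0.49, 0.51]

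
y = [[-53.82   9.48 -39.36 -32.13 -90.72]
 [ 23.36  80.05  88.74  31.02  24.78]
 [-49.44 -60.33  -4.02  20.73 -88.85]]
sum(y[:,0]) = -79.9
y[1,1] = 80.05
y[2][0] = -49.44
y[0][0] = -53.82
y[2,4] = -88.85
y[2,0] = -49.44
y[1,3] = 31.02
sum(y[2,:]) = -181.90999999999997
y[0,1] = 9.48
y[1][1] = 80.05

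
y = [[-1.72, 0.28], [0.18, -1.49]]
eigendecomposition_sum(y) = [[-1.35, 1.03],[0.66, -0.51]] + [[-0.37, -0.75], [-0.48, -0.98]]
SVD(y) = [[-0.86, 0.51], [0.51, 0.86]] @ diag([1.862926444745646, 1.3486308099206943]) @ [[0.84, -0.54], [-0.54, -0.84]]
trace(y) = -3.21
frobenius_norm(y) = 2.30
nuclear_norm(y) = 3.21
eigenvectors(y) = [[-0.9, -0.61], [0.44, -0.8]]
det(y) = 2.51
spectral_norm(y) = 1.86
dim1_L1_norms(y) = [2.0, 1.67]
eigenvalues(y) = [-1.86, -1.35]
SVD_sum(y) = [[-1.35, 0.86],  [0.8, -0.51]] + [[-0.37, -0.58], [-0.62, -0.98]]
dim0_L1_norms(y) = [1.9, 1.77]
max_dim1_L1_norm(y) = 2.0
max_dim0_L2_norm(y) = 1.73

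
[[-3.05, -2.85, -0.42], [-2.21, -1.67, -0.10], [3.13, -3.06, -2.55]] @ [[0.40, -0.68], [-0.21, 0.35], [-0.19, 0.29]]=[[-0.54, 0.95],  [-0.51, 0.89],  [2.38, -3.94]]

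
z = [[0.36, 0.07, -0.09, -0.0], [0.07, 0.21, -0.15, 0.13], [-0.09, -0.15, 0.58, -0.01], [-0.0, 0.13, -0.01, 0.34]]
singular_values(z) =[0.68, 0.39, 0.33, 0.09]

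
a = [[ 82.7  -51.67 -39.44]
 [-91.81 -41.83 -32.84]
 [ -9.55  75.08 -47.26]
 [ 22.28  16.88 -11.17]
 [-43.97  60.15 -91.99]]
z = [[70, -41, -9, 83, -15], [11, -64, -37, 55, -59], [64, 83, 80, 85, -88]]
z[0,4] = -15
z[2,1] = 83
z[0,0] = 70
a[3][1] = 16.88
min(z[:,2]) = -37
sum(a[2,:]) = 18.270000000000003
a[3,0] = 22.28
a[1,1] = -41.83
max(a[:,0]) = 82.7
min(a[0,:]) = -51.67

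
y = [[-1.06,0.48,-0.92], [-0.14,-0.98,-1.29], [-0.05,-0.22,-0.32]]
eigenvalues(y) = [(-1.18+0.18j), (-1.18-0.18j), (-0+0j)]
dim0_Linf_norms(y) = [1.06, 0.98, 1.29]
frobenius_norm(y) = 2.24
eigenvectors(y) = [[0.78+0.00j, (0.78-0j), (-0.68+0j)],[-0.30+0.53j, (-0.3-0.53j), -0.55+0.00j],[-0.06+0.12j, (-0.06-0.12j), (0.49+0j)]]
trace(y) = -2.36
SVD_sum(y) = [[-0.43,-0.31,-0.95], [-0.58,-0.42,-1.27], [-0.14,-0.10,-0.32]] + [[-0.63, 0.79, 0.03], [0.44, -0.56, -0.02], [0.09, -0.12, -0.0]] + [[-0.0, -0.00, 0.0], [-0.0, -0.00, 0.0], [0.0, 0.0, -0.00]]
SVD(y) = [[-0.59, 0.81, -0.02], [-0.79, -0.57, -0.23], [-0.19, -0.12, 0.97]] @ diag([1.8558922893146537, 1.246378106689293, 0.0023292977537260787]) @ [[0.40, 0.29, 0.87], [-0.62, 0.78, 0.03], [0.68, 0.55, -0.49]]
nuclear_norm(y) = 3.10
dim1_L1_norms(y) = [2.46, 2.41, 0.59]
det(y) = -0.01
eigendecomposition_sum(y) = [[-0.53+0.41j, 0.24+0.59j, (-0.46+1.22j)],  [(-0.07-0.52j), -0.49-0.07j, (-0.65-0.79j)],  [-0.03-0.11j, (-0.11-0.01j), -0.16-0.16j]] + [[-0.53-0.41j,0.24-0.59j,(-0.46-1.22j)], [(-0.07+0.52j),(-0.49+0.07j),(-0.65+0.79j)], [-0.03+0.11j,(-0.11+0.01j),-0.16+0.16j]] + [[(-0-0j),(-0+0j),-0j],[(-0-0j),(-0+0j),0.00-0.00j],[0.00+0.00j,-0j,(-0+0j)]]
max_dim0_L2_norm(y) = 1.62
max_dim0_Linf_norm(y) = 1.29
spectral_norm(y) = 1.86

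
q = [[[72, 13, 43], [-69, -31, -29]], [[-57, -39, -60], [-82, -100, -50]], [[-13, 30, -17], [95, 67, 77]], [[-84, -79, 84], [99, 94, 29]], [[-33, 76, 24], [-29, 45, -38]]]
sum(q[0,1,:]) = -129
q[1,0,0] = -57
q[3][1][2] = 29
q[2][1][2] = 77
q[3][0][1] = -79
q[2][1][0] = 95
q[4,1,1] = 45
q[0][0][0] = 72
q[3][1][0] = 99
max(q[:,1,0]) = 99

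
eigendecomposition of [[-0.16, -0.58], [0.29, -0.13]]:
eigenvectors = [[(0.82+0j),(0.82-0j)], [-0.02-0.58j,(-0.02+0.58j)]]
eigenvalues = [(-0.14+0.41j), (-0.14-0.41j)]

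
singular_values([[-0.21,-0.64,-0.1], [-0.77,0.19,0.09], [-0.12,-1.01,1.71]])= [2.01, 0.8, 0.63]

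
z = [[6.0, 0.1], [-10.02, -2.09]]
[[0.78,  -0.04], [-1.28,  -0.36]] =z@[[0.13, -0.01], [-0.01, 0.22]]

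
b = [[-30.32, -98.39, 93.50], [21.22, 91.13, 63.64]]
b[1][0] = 21.22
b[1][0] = 21.22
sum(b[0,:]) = -35.21000000000001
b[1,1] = 91.13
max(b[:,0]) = 21.22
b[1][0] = 21.22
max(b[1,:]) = 91.13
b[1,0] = 21.22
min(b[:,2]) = 63.64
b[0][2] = 93.5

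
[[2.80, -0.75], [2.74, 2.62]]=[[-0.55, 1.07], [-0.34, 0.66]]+[[3.35, -1.82], [3.08, 1.96]]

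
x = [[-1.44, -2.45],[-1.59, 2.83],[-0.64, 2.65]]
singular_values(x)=[4.63, 2.14]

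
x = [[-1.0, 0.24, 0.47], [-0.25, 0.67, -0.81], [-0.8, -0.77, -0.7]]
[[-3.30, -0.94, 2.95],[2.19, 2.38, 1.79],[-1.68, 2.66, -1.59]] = x@[[2.61, -0.51, -1.78],[1.52, -0.23, 3.10],[-2.25, -2.97, 0.9]]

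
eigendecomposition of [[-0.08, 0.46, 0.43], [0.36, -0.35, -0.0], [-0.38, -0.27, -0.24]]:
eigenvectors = [[(-0.17-0.5j), (-0.17+0.5j), (-0.61+0j)],[(-0.37-0.19j), (-0.37+0.19j), (0.79+0j)],[(0.74+0j), (0.74-0j), -0.05+0.00j]]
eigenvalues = [(-0.02+0.32j), (-0.02-0.32j), (-0.63+0j)]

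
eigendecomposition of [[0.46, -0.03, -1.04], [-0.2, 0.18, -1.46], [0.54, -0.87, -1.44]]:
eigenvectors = [[(-0.4+0.52j),(-0.4-0.52j),(0.34+0j)], [-0.71+0.00j,-0.71-0.00j,0.57+0.00j], [(0.22+0.1j),0.22-0.10j,(0.75+0j)]]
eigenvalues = [(0.53+0.36j), (0.53-0.36j), (-1.86+0j)]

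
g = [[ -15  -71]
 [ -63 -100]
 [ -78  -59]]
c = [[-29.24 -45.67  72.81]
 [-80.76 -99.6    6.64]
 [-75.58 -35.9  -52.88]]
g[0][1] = -71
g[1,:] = [-63, -100]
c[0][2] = 72.81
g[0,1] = -71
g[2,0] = -78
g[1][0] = -63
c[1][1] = -99.6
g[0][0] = -15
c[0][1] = -45.67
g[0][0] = -15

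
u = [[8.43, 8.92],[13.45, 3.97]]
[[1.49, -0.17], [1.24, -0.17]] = u @ [[0.06, -0.01], [0.11, -0.01]]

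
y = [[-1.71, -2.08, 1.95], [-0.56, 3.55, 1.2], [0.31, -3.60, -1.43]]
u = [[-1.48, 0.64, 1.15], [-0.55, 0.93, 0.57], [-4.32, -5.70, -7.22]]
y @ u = [[-4.75, -14.14, -17.23], [-6.31, -3.9, -7.28], [7.70, 5.00, 8.63]]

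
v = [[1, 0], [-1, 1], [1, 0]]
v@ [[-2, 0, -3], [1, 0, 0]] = [[-2, 0, -3], [3, 0, 3], [-2, 0, -3]]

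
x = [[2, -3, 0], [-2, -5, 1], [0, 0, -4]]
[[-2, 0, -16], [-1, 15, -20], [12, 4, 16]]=x@ [[-1, -3, -2], [0, -2, 4], [-3, -1, -4]]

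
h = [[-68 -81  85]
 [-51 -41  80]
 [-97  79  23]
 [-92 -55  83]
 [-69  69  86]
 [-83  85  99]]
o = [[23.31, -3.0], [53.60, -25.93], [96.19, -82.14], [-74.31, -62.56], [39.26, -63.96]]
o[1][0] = 53.6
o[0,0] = 23.31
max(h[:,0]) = -51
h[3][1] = -55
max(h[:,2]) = 99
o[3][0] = -74.31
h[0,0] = -68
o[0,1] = -3.0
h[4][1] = 69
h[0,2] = 85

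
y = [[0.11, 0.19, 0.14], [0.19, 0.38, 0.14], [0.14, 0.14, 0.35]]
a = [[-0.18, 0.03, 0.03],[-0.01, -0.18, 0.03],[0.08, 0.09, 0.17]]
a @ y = [[-0.01, -0.02, -0.01], [-0.03, -0.07, -0.02], [0.05, 0.07, 0.08]]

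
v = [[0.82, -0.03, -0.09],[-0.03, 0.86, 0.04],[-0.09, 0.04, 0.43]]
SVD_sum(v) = [[0.29, -0.41, -0.09],[-0.41, 0.57, 0.13],[-0.09, 0.13, 0.03]] + [[0.51, 0.38, -0.08], [0.38, 0.29, -0.06], [-0.08, -0.06, 0.01]] + [[0.02,-0.01,0.08], [-0.01,0.00,-0.03], [0.08,-0.03,0.39]]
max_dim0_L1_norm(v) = 0.94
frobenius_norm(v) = 1.27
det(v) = 0.29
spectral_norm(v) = 0.89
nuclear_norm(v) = 2.11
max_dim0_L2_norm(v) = 0.86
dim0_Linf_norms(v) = [0.82, 0.86, 0.43]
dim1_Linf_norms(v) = [0.82, 0.86, 0.43]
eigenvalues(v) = [0.41, 0.81, 0.89]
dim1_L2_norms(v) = [0.83, 0.86, 0.44]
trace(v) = 2.11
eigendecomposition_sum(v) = [[0.02, -0.01, 0.08], [-0.01, 0.0, -0.03], [0.08, -0.03, 0.39]] + [[0.51, 0.38, -0.08], [0.38, 0.29, -0.06], [-0.08, -0.06, 0.01]] + [[0.29, -0.41, -0.09], [-0.41, 0.57, 0.13], [-0.09, 0.13, 0.03]]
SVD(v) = [[-0.57,  -0.79,  0.21],[0.8,  -0.6,  -0.07],[0.18,  0.12,  0.98]] @ diag([0.890502886709299, 0.8116371448570535, 0.4078599684336477]) @ [[-0.57,0.8,0.18], [-0.79,-0.60,0.12], [0.21,-0.07,0.98]]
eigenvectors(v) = [[0.21, 0.79, 0.57], [-0.07, 0.60, -0.8], [0.98, -0.12, -0.18]]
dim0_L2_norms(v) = [0.83, 0.86, 0.44]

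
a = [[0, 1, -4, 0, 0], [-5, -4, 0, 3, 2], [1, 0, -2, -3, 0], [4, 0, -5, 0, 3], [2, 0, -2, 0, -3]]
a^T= [[0, -5, 1, 4, 2], [1, -4, 0, 0, 0], [-4, 0, -2, -5, -2], [0, 3, -3, 0, 0], [0, 2, 0, 3, -3]]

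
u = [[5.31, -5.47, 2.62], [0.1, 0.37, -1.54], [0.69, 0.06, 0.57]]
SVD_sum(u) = [[5.28,  -5.43,  2.76], [-0.47,  0.48,  -0.24], [0.40,  -0.41,  0.21]] + [[0.05, -0.02, -0.14], [0.48, -0.2, -1.31], [-0.10, 0.04, 0.28]] + [[-0.02, -0.02, -0.0], [0.09, 0.09, 0.02], [0.4, 0.42, 0.08]]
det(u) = 7.08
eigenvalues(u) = [(5.76+0j), (0.24+1.08j), (0.24-1.08j)]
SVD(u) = [[-0.99, -0.10, -0.05], [0.09, -0.97, 0.22], [-0.07, 0.21, 0.97]] @ diag([8.11375020863021, 1.4528064109321257, 0.6007587571627535]) @ [[-0.66, 0.67, -0.34],[-0.34, 0.14, 0.93],[0.68, 0.73, 0.13]]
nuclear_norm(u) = 10.17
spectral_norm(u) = 8.11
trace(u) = 6.25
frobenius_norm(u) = 8.26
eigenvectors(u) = [[0.99+0.00j, (0.65+0j), 0.65-0.00j], [(-0.02+0j), (0.54-0.32j), 0.54+0.32j], [(0.13+0j), (-0.14-0.4j), -0.14+0.40j]]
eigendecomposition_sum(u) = [[5.12+0.00j,  (-5.15+0j),  4.11+0.00j],[(-0.1+0j),  0.10-0.00j,  -0.08+0.00j],[(0.68+0j),  -0.68+0.00j,  (0.54+0j)]] + [[(0.1+0.04j), (-0.16+0.54j), -0.74-0.24j],[(0.1-0.01j), (0.14+0.53j), -0.73+0.17j],[(0.01-0.07j), 0.37-0.02j, 0.01+0.51j]] + [[(0.1-0.04j), -0.16-0.54j, (-0.74+0.24j)], [(0.1+0.01j), (0.14-0.53j), -0.73-0.17j], [0.01+0.07j, (0.37+0.02j), 0.01-0.51j]]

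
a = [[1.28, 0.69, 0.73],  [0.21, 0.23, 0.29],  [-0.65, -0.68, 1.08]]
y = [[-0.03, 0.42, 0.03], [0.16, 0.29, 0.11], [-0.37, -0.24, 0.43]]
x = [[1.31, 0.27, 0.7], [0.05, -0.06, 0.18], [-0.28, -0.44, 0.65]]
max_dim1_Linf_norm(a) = 1.28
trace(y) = 0.69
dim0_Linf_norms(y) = [0.37, 0.42, 0.43]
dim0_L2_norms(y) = [0.4, 0.56, 0.44]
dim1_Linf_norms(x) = [1.31, 0.18, 0.65]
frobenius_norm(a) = 2.21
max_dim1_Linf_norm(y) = 0.43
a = x + y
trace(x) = 1.90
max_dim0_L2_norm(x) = 1.34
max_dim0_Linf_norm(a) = 1.28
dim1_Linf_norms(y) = [0.42, 0.29, 0.43]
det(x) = 0.00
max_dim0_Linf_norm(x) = 1.31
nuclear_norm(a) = 3.22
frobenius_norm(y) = 0.82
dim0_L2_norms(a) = [1.45, 1.0, 1.34]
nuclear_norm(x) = 2.36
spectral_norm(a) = 1.75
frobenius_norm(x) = 1.74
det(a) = 0.29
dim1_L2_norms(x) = [1.51, 0.2, 0.83]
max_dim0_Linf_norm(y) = 0.43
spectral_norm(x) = 1.51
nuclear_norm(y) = 1.28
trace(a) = 2.59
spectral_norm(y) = 0.67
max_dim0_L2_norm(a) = 1.45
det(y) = -0.05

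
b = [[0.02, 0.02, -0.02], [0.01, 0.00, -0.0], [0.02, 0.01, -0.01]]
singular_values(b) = [0.04, 0.01, 0.0]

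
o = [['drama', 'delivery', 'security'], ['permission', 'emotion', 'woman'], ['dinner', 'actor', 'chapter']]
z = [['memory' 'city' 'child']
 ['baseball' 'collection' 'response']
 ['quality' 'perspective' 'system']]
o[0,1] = 'delivery'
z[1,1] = 'collection'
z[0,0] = 'memory'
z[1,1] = 'collection'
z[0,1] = 'city'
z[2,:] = ['quality', 'perspective', 'system']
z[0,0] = 'memory'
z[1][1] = 'collection'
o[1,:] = ['permission', 'emotion', 'woman']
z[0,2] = 'child'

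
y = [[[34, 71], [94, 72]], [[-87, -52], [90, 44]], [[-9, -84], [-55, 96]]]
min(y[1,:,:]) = -87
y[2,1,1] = 96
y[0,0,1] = 71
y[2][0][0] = -9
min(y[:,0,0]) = -87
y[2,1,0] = -55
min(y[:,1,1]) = 44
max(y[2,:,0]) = -9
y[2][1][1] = 96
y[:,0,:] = [[34, 71], [-87, -52], [-9, -84]]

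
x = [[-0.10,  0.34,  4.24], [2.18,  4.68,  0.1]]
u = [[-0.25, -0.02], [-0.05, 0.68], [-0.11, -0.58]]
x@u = [[-0.46, -2.23], [-0.79, 3.08]]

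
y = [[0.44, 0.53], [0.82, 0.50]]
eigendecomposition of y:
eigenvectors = [[-0.64, -0.61], [0.77, -0.79]]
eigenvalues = [-0.19, 1.13]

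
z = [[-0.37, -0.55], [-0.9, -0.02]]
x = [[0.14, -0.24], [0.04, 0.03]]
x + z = [[-0.23, -0.79],  [-0.86, 0.01]]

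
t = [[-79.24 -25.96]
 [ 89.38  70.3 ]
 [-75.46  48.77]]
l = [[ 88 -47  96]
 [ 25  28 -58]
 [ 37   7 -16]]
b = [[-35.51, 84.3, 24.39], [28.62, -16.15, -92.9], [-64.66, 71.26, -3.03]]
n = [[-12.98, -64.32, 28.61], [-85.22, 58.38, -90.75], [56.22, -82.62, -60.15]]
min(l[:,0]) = 25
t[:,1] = [-25.96, 70.3, 48.77]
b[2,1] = 71.26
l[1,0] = 25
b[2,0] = -64.66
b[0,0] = -35.51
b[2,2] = -3.03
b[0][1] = 84.3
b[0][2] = 24.39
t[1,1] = 70.3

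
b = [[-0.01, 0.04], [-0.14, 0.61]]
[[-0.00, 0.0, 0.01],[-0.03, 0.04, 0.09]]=b@[[0.14, 0.38, -0.20],  [-0.01, 0.15, 0.1]]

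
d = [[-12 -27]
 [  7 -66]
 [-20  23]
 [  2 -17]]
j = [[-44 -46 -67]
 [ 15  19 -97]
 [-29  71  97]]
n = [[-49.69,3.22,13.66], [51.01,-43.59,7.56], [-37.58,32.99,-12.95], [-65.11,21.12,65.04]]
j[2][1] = 71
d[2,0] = -20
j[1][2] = -97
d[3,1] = -17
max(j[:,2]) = 97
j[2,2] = 97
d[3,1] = -17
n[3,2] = 65.04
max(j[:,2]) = 97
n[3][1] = 21.12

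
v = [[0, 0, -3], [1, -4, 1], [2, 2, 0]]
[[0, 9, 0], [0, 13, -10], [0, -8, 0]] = v@ [[0, 0, -2], [0, -4, 2], [0, -3, 0]]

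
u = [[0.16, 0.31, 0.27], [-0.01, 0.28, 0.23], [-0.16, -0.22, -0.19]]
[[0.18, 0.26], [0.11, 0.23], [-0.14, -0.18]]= u@[[0.26, -0.05], [0.07, 0.35], [0.42, 0.58]]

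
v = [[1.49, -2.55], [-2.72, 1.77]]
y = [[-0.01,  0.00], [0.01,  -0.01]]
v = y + [[1.50,  -2.55], [-2.73,  1.78]]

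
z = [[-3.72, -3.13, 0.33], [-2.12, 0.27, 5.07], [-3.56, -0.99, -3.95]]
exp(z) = [[2.38,-2.84,-2.24], [-4.54,5.38,4.25], [-0.66,0.79,0.61]]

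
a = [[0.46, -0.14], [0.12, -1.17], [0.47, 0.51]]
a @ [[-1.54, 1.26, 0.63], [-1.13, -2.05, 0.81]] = [[-0.55,0.87,0.18], [1.14,2.55,-0.87], [-1.30,-0.45,0.71]]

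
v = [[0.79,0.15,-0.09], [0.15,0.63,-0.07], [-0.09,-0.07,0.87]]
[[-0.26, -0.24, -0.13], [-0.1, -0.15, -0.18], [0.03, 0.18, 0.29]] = v @ [[-0.31, -0.26, -0.09],[-0.09, -0.16, -0.23],[0.00, 0.17, 0.31]]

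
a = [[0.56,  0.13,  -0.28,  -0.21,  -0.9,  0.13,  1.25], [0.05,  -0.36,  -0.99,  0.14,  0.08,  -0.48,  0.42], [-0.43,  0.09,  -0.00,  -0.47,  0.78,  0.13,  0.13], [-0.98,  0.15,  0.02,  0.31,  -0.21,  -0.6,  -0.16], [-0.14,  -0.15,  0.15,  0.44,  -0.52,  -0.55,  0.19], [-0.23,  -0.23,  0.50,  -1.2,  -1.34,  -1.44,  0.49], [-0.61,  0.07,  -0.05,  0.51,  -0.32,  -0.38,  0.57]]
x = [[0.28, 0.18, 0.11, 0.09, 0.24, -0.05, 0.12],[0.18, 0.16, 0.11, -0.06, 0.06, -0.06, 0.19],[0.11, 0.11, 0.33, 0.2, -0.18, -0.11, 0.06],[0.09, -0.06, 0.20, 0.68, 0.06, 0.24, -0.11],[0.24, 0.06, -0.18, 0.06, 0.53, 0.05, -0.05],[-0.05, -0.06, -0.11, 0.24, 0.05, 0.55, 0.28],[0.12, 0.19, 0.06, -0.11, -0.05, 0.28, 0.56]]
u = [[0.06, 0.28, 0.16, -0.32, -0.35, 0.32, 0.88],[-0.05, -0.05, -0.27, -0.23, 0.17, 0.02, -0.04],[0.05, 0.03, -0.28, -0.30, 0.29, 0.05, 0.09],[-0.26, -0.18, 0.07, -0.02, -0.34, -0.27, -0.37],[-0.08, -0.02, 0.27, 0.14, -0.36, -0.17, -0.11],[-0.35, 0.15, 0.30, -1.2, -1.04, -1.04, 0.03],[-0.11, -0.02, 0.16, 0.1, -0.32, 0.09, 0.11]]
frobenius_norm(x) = 1.56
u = a @ x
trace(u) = -1.58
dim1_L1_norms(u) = [2.37, 0.83, 1.09, 1.51, 1.15, 4.11, 0.91]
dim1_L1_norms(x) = [1.07, 0.82, 1.1, 1.44, 1.17, 1.34, 1.37]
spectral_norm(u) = 2.04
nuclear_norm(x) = 3.10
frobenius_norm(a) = 3.86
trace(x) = 3.09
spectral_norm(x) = 0.94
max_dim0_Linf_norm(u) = 1.2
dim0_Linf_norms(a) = [0.98, 0.36, 0.99, 1.2, 1.34, 1.44, 1.25]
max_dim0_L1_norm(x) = 1.44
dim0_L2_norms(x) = [0.45, 0.34, 0.47, 0.77, 0.62, 0.68, 0.68]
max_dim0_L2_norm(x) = 0.77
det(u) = -0.00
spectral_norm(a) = 2.71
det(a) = -0.06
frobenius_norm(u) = 2.52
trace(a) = -0.88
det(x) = 0.00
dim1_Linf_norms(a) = [1.25, 0.99, 0.78, 0.98, 0.55, 1.44, 0.61]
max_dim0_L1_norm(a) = 4.15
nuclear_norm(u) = 4.37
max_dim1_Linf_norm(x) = 0.68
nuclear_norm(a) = 8.38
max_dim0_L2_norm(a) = 1.91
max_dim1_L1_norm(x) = 1.44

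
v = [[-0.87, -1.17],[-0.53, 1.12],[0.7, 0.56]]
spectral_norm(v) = 1.82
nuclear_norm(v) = 2.89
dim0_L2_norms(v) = [1.24, 1.71]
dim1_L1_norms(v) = [2.04, 1.65, 1.26]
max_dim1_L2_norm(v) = 1.46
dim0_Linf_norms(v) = [0.87, 1.17]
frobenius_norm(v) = 2.11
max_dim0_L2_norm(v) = 1.71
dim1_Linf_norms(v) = [1.17, 1.12, 0.7]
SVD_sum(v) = [[-0.59, -1.3], [0.33, 0.73], [0.33, 0.73]] + [[-0.28,0.13], [-0.86,0.39], [0.37,-0.17]]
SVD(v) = [[0.78,0.28], [-0.44,0.88], [-0.44,-0.38]] @ diag([1.8195198683902536, 1.0742660045506014]) @ [[-0.42, -0.91], [-0.91, 0.42]]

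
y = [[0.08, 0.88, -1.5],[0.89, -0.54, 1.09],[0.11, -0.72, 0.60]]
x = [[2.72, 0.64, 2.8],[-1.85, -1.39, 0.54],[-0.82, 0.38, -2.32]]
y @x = [[-0.18,  -1.74,  4.18], [2.53,  1.73,  -0.33], [1.14,  1.30,  -1.47]]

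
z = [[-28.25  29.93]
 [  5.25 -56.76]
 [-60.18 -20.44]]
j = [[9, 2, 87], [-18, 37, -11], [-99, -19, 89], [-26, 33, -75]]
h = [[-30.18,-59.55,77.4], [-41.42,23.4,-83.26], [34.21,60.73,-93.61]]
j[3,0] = -26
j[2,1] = -19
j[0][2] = 87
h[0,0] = -30.18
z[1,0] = 5.25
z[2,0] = -60.18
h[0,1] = -59.55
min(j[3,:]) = -75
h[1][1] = 23.4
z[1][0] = 5.25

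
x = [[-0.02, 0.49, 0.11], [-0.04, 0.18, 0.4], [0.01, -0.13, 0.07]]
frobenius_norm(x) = 0.68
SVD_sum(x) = [[-0.03, 0.40, 0.25], [-0.03, 0.31, 0.20], [0.0, -0.06, -0.04]] + [[0.01, 0.09, -0.14],[-0.01, -0.13, 0.2],[-0.01, -0.07, 0.11]] + [[0.0, 0.00, 0.00], [-0.00, -0.0, -0.0], [0.01, 0.00, 0.0]]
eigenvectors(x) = [[-0.99+0.00j, (0.84+0j), 0.84-0.00j], [(-0.09+0j), (0.25+0.41j), (0.25-0.41j)], [-0.06+0.00j, (-0.22+0.07j), -0.22-0.07j]]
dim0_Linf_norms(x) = [0.04, 0.49, 0.4]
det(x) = 0.00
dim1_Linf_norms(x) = [0.49, 0.4, 0.13]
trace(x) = 0.23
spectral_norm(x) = 0.60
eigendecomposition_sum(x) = [[(0.03+0j),  (-0.02-0j),  (0.09+0j)],[0.00+0.00j,  -0.00-0.00j,  0.01+0.00j],[0j,  -0.00-0.00j,  0.01+0.00j]] + [[(-0.02+0.03j), 0.25-0.03j, (0.01-0.4j)], [(-0.02-0j), (0.09+0.11j), 0.20-0.11j], [0.00-0.01j, -0.06+0.03j, (0.03+0.11j)]] + [[-0.02-0.03j,0.25+0.03j,(0.01+0.4j)],[-0.02+0.00j,(0.09-0.11j),0.20+0.11j],[0.00+0.01j,(-0.06-0.03j),0.03-0.11j]]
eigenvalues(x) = [(0.03+0j), (0.1+0.25j), (0.1-0.25j)]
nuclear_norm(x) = 0.94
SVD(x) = [[-0.78, 0.52, 0.33],[-0.61, -0.75, -0.25],[0.12, -0.4, 0.91]] @ diag([0.6037514723764025, 0.3222269234288962, 0.012408441516746326]) @ [[0.07, -0.84, -0.53], [0.05, 0.54, -0.84], [1.00, 0.03, 0.08]]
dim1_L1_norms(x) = [0.62, 0.62, 0.21]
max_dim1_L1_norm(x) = 0.62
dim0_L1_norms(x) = [0.07, 0.8, 0.58]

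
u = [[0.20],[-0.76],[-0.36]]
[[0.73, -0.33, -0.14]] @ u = [[0.45]]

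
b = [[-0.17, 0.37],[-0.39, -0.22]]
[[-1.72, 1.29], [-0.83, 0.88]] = b@ [[3.78, -3.36], [-2.92, 1.95]]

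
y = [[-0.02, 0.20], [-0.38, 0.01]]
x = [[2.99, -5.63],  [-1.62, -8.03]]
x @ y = [[2.08, 0.54], [3.08, -0.40]]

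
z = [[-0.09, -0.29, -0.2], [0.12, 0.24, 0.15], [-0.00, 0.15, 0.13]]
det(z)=0.000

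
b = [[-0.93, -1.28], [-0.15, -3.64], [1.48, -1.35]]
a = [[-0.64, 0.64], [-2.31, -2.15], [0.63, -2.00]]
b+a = [[-1.57, -0.64], [-2.46, -5.79], [2.11, -3.35]]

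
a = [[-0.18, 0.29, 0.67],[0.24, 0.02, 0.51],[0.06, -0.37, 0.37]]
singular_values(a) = [0.92, 0.5, 0.24]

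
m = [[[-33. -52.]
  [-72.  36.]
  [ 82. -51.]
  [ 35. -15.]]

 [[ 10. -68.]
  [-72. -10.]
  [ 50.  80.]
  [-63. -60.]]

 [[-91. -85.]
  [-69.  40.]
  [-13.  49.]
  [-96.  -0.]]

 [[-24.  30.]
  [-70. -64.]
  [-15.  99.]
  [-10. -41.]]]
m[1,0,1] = -68.0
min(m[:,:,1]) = -85.0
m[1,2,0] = 50.0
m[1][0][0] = 10.0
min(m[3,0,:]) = -24.0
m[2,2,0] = -13.0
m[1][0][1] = -68.0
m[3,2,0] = -15.0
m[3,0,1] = 30.0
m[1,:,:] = [[10.0, -68.0], [-72.0, -10.0], [50.0, 80.0], [-63.0, -60.0]]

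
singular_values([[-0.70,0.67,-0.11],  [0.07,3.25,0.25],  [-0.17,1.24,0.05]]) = [3.55, 0.73, 0.0]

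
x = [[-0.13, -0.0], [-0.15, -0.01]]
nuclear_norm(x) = 0.21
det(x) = 0.00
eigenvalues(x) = [-0.01, -0.13]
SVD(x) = [[-0.65, -0.76], [-0.76, 0.65]] @ diag([0.1986382862049087, 0.006544559081923225]) @ [[1.00, 0.04], [0.04, -1.0]]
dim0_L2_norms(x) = [0.2, 0.01]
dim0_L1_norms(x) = [0.28, 0.01]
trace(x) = -0.14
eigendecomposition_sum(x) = [[-0.0, -0.0], [0.01, -0.01]] + [[-0.13, -0.00], [-0.16, -0.00]]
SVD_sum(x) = [[-0.13, -0.00], [-0.15, -0.01]] + [[-0.0, 0.00], [0.00, -0.0]]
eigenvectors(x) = [[0.0, 0.62],[1.0, 0.78]]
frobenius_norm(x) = 0.20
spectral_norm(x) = 0.20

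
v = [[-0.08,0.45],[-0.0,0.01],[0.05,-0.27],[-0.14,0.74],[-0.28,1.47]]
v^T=[[-0.08, -0.0, 0.05, -0.14, -0.28], [0.45, 0.01, -0.27, 0.74, 1.47]]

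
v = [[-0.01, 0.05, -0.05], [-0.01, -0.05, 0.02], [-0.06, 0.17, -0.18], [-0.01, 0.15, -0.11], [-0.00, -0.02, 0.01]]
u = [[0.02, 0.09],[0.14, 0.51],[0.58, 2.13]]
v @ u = [[-0.02, -0.08], [0.00, 0.02], [-0.08, -0.3], [-0.04, -0.16], [0.00, 0.01]]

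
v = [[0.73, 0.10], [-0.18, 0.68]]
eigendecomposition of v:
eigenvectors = [[(-0.11-0.59j),-0.11+0.59j],  [0.80+0.00j,(0.8-0j)]]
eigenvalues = [(0.7+0.13j), (0.7-0.13j)]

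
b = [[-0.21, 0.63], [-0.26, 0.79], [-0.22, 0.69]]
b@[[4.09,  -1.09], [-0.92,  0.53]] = [[-1.44, 0.56], [-1.79, 0.70], [-1.53, 0.61]]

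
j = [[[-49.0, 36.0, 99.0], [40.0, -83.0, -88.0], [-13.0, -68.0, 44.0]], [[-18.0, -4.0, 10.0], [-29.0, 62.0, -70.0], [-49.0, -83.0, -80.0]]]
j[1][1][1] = 62.0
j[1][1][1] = 62.0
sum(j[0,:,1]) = -115.0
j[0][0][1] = 36.0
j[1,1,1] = 62.0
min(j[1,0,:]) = -18.0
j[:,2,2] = [44.0, -80.0]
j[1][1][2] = -70.0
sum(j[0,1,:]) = -131.0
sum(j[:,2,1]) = -151.0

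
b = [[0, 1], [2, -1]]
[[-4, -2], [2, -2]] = b@[[-1, -2], [-4, -2]]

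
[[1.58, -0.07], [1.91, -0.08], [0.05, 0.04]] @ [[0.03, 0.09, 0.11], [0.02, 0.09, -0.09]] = [[0.05, 0.14, 0.18], [0.06, 0.16, 0.22], [0.0, 0.01, 0.0]]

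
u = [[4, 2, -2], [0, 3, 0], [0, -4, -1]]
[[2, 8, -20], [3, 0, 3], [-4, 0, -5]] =u@[[0, 2, -5], [1, 0, 1], [0, 0, 1]]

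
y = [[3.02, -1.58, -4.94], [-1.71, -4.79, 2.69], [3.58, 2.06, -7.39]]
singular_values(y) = [10.81, 4.86, 0.53]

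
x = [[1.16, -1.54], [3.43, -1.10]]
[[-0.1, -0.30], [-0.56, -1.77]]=x@[[-0.19, -0.6], [-0.08, -0.26]]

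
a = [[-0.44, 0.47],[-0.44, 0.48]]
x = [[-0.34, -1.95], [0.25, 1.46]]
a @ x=[[0.27, 1.54], [0.27, 1.56]]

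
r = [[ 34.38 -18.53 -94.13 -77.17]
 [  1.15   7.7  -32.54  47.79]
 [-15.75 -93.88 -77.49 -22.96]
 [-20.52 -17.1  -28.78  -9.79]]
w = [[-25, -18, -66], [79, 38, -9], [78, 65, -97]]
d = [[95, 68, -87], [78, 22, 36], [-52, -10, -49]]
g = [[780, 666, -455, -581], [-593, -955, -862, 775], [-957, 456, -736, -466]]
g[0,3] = -581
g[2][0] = -957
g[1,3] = 775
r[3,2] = -28.78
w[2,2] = -97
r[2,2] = -77.49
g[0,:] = [780, 666, -455, -581]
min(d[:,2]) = -87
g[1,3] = 775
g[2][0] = -957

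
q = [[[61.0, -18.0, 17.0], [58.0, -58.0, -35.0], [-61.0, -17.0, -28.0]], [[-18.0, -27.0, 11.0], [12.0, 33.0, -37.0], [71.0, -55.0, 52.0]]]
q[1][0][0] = -18.0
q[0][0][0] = 61.0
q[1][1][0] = 12.0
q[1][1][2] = -37.0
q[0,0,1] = -18.0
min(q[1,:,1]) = -55.0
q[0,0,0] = 61.0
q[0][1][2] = -35.0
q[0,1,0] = 58.0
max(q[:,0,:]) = 61.0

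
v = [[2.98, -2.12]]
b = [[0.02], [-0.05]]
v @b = [[0.17]]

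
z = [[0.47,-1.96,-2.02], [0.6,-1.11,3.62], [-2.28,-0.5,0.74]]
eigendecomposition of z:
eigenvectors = [[0.71+0.00j, 0.10+0.49j, 0.10-0.49j], [-0.39+0.00j, (0.77+0j), 0.77-0.00j], [-0.58+0.00j, -0.11+0.39j, -0.11-0.39j]]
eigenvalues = [(3.19+0j), (-1.55+2.21j), (-1.55-2.21j)]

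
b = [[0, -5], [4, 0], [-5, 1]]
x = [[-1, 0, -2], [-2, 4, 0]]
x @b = [[10, 3], [16, 10]]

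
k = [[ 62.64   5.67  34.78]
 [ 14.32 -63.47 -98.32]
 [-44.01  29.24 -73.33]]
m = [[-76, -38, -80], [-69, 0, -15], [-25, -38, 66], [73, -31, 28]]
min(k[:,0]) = -44.01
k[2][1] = 29.24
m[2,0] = -25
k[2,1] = 29.24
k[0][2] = 34.78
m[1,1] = 0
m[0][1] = -38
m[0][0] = -76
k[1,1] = -63.47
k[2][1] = 29.24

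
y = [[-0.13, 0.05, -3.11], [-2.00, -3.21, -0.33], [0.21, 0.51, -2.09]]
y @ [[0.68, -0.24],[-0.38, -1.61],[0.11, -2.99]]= [[-0.45, 9.25],  [-0.18, 6.63],  [-0.28, 5.38]]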